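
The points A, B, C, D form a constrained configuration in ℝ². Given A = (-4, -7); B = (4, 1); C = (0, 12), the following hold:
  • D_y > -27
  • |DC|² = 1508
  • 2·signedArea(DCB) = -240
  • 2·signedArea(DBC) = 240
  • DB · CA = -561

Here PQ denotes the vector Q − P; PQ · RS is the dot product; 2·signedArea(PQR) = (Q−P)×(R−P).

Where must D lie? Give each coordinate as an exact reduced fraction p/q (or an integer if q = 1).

1. D_x = -8  [2·signedArea(DCB) = -240 ∩ DB · CA = -561]
2. D_y = -26  [2·signedArea(DCB) = -240 ∩ DB · CA = -561]
   → D = (-8, -26)

D = (-8, -26)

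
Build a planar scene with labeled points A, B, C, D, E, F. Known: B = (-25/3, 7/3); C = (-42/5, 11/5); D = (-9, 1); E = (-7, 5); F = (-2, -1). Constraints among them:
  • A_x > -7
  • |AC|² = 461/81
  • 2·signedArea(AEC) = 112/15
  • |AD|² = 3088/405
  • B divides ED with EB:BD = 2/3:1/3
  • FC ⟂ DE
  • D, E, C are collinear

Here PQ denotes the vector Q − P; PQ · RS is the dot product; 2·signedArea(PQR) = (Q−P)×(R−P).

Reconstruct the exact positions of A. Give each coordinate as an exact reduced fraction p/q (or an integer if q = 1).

A = (-281/45, 53/45)

1. A_x = -281/45  [line 14/5·x + -7/5·y + 287/15 = 0 ∩ |AD|² = 3088/405]
2. A_y = 53/45  [line 14/5·x + -7/5·y + 287/15 = 0 ∩ |AD|² = 3088/405]
   → A = (-281/45, 53/45)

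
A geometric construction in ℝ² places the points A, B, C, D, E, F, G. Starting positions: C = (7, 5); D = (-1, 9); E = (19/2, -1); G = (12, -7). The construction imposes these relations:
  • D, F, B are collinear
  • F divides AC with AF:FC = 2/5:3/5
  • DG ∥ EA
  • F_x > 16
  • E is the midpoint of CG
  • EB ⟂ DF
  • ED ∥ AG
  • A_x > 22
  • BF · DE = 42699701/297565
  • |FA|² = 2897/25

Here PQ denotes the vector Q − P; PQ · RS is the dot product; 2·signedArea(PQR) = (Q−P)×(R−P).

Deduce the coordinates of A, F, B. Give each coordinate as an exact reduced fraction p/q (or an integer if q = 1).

A = (45/2, -17)
B = (1104603/119026, -72661/59513)
F = (163/10, -41/5)

1. A_x = 45/2  [ED ∥ AG ∩ DG ∥ EA]
2. A_y = -17  [ED ∥ AG ∩ DG ∥ EA]
   → A = (45/2, -17)
3. F_x = 163/10  [F divides AC with AF:FC = 2/5:3/5]
4. F_y = -41/5  [F divides AC with AF:FC = 2/5:3/5]
   → F = (163/10, -41/5)
5. B_x = 1104603/119026  [D, F, B are collinear ∩ EB ⟂ DF]
6. B_y = -72661/59513  [D, F, B are collinear ∩ EB ⟂ DF]
   → B = (1104603/119026, -72661/59513)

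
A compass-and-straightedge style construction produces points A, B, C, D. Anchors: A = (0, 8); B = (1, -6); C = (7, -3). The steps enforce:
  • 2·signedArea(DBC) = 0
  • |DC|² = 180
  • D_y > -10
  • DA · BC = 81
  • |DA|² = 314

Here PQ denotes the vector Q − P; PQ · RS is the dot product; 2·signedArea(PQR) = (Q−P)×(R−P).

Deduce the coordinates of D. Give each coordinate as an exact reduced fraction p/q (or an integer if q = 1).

D = (-5, -9)

1. D_x = -5  [2·signedArea(DBC) = 0 ∩ DA · BC = 81]
2. D_y = -9  [2·signedArea(DBC) = 0 ∩ DA · BC = 81]
   → D = (-5, -9)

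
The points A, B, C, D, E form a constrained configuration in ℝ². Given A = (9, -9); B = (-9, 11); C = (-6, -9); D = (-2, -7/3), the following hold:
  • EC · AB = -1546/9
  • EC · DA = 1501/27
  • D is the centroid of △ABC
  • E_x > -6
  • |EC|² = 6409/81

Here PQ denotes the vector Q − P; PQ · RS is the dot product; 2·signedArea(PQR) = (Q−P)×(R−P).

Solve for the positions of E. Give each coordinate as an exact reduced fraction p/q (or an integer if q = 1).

1. E_x = -17/3  [EC · DA = 1501/27 ∩ EC · AB = -1546/9]
2. E_y = -1/9  [EC · DA = 1501/27 ∩ EC · AB = -1546/9]
   → E = (-17/3, -1/9)

E = (-17/3, -1/9)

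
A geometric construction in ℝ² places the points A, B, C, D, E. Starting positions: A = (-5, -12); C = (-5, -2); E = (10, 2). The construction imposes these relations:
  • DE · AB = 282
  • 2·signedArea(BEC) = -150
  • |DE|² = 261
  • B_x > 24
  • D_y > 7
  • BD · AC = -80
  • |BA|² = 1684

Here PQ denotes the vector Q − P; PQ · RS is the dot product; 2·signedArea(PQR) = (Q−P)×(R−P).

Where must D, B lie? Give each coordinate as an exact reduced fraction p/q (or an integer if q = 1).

B = (25, 16)
D = (-5, 8)

1. B_x = 25  [line 4·x + -15·y + 140 = 0 ∩ |BA|² = 1684]
2. B_y = 16  [line 4·x + -15·y + 140 = 0 ∩ |BA|² = 1684]
   → B = (25, 16)
3. D_x = -5  [DE · AB = 282 ∩ BD · AC = -80]
4. D_y = 8  [DE · AB = 282 ∩ BD · AC = -80]
   → D = (-5, 8)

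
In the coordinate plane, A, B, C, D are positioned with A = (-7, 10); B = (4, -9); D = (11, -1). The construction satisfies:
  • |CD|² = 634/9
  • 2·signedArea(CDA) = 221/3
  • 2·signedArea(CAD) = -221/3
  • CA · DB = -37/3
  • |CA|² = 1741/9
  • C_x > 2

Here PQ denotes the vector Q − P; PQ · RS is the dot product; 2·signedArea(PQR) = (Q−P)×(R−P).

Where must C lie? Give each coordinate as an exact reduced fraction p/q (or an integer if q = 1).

C = (8/3, 0)

1. C_x = 8/3  [2·signedArea(CAD) = -221/3 ∩ CA · DB = -37/3]
2. C_y = 0  [2·signedArea(CAD) = -221/3 ∩ CA · DB = -37/3]
   → C = (8/3, 0)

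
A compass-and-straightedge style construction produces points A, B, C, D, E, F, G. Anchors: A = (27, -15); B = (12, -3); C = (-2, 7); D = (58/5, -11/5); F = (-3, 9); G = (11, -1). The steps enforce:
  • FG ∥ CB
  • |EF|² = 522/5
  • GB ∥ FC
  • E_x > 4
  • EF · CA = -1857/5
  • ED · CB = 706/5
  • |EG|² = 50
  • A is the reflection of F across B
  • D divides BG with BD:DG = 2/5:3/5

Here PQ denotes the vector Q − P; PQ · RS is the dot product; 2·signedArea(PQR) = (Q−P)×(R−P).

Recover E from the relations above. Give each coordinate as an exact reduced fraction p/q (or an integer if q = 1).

E = (24/5, 12/5)

1. E_x = 24/5  [EF · CA = -1857/5 ∩ ED · CB = 706/5]
2. E_y = 12/5  [EF · CA = -1857/5 ∩ ED · CB = 706/5]
   → E = (24/5, 12/5)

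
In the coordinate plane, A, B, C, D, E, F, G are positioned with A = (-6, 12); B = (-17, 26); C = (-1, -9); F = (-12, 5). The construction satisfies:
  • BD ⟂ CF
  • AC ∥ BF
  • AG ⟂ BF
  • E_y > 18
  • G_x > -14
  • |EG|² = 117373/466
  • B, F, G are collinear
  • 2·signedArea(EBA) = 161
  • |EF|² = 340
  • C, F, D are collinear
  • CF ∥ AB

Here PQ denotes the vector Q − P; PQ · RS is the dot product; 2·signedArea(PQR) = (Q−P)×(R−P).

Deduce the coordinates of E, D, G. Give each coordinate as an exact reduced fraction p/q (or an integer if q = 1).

1. E_x = 0  [line 14·x + 11·y + -209 = 0 ∩ |EF|² = 340]
2. E_y = 19  [line 14·x + 11·y + -209 = 0 ∩ |EF|² = 340]
   → E = (0, 19)
3. D_x = -7643/317  [C, F, D are collinear ∩ BD ⟂ CF]
4. D_y = 6471/317  [C, F, D are collinear ∩ BD ⟂ CF]
   → D = (-7643/317, 6471/317)
5. G_x = -6177/466  [B, F, G are collinear ∩ AG ⟂ BF]
6. G_y = 4787/466  [B, F, G are collinear ∩ AG ⟂ BF]
   → G = (-6177/466, 4787/466)

D = (-7643/317, 6471/317)
E = (0, 19)
G = (-6177/466, 4787/466)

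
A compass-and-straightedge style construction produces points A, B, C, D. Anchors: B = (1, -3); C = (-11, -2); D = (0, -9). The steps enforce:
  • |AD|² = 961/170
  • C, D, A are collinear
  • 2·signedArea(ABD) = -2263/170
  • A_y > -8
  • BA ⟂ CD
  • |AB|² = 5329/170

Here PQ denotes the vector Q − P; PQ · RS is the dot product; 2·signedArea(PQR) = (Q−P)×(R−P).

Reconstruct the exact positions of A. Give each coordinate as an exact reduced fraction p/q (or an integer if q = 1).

1. A_x = -341/170  [C, D, A are collinear ∩ BA ⟂ CD]
2. A_y = -1313/170  [C, D, A are collinear ∩ BA ⟂ CD]
   → A = (-341/170, -1313/170)

A = (-341/170, -1313/170)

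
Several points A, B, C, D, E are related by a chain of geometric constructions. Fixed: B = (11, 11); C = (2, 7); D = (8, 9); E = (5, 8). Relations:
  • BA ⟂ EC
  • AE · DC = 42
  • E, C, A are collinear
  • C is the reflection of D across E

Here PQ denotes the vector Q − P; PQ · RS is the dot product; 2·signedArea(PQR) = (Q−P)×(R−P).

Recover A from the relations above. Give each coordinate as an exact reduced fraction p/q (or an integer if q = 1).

A = (113/10, 101/10)

1. A_x = 113/10  [E, C, A are collinear ∩ BA ⟂ EC]
2. A_y = 101/10  [E, C, A are collinear ∩ BA ⟂ EC]
   → A = (113/10, 101/10)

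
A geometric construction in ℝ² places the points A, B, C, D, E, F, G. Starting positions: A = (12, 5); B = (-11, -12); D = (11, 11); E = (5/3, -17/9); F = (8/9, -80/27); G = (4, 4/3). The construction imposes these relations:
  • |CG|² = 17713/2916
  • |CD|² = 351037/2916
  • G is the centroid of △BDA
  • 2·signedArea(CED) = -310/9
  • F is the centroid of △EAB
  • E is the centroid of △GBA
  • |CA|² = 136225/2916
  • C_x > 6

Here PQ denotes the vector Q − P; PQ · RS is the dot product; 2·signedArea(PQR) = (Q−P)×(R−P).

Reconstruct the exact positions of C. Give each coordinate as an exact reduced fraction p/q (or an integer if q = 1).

1. C_x = 58/9  [line -116/9·x + 28/3·y + 662/9 = 0 ∩ |CG|² = 17713/2916]
2. C_y = 55/54  [line -116/9·x + 28/3·y + 662/9 = 0 ∩ |CG|² = 17713/2916]
   → C = (58/9, 55/54)

C = (58/9, 55/54)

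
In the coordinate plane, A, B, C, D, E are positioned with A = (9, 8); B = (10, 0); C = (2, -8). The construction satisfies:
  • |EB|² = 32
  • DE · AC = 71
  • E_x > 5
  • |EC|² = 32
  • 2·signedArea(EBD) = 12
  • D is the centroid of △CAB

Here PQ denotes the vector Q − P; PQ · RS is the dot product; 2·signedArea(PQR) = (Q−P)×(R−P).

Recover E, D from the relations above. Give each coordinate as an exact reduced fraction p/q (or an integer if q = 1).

1. D_x = 7  [D is the centroid of △CAB]
2. D_y = 0  [D is the centroid of △CAB]
   → D = (7, 0)
3. E_x = 6  [2·signedArea(EBD) = 12 ∩ DE · AC = 71]
4. E_y = -4  [2·signedArea(EBD) = 12 ∩ DE · AC = 71]
   → E = (6, -4)

D = (7, 0)
E = (6, -4)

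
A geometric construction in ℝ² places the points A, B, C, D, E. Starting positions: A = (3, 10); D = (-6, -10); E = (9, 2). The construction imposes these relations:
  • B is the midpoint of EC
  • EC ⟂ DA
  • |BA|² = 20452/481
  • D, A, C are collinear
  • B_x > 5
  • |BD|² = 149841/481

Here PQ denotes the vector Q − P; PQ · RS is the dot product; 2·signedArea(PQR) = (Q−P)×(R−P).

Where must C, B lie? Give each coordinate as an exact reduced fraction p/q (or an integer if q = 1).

1. C_x = 489/481  [D, A, C are collinear ∩ EC ⟂ DA]
2. C_y = 2690/481  [D, A, C are collinear ∩ EC ⟂ DA]
   → C = (489/481, 2690/481)
3. B_x = 2409/481  [B is the midpoint of EC]
4. B_y = 1826/481  [B is the midpoint of EC]
   → B = (2409/481, 1826/481)

B = (2409/481, 1826/481)
C = (489/481, 2690/481)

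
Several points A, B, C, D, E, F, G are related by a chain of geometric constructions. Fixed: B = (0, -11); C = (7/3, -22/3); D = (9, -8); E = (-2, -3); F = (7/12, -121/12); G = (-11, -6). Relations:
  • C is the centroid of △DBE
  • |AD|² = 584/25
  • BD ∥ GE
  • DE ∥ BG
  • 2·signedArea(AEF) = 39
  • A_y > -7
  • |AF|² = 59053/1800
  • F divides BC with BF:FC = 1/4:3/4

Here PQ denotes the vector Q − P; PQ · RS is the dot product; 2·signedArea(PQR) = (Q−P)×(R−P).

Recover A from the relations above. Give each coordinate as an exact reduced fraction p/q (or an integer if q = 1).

1. A_x = 23/5  [line 85/12·x + 31/12·y + -205/12 = 0 ∩ |AD|² = 584/25]
2. A_y = -6  [line 85/12·x + 31/12·y + -205/12 = 0 ∩ |AD|² = 584/25]
   → A = (23/5, -6)

A = (23/5, -6)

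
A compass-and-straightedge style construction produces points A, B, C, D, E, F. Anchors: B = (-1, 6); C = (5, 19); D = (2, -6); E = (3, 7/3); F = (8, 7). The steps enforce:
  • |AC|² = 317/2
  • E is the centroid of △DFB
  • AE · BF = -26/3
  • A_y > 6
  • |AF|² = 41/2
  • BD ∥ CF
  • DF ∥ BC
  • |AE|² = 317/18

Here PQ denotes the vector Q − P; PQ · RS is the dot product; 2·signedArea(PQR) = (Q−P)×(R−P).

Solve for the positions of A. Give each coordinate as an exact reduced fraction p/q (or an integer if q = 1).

A = (7/2, 13/2)

1. A_x = 7/2  [line -9·x + -1·y + 38 = 0 ∩ |AE|² = 317/18]
2. A_y = 13/2  [line -9·x + -1·y + 38 = 0 ∩ |AE|² = 317/18]
   → A = (7/2, 13/2)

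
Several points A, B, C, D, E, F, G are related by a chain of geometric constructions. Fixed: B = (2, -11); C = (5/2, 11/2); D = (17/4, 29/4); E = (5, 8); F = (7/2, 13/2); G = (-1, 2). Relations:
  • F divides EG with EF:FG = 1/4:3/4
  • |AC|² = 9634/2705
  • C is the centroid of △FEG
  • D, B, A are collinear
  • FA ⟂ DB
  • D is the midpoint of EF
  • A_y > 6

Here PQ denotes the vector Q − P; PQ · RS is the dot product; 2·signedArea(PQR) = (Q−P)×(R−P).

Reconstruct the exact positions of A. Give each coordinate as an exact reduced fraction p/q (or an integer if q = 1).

A = (22439/5410, 34733/5410)

1. A_x = 22439/5410  [D, B, A are collinear ∩ FA ⟂ DB]
2. A_y = 34733/5410  [D, B, A are collinear ∩ FA ⟂ DB]
   → A = (22439/5410, 34733/5410)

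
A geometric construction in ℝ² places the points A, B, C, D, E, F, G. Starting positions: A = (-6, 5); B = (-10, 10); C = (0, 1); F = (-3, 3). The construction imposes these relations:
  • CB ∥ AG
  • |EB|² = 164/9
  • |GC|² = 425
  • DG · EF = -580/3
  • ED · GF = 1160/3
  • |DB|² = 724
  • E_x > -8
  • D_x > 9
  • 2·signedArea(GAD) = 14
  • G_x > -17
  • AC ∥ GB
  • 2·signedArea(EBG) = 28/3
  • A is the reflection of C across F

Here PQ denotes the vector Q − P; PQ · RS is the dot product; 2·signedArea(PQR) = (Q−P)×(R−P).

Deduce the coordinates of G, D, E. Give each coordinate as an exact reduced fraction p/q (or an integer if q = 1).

1. G_x = -16  [AC ∥ GB ∩ CB ∥ AG]
2. G_y = 14  [AC ∥ GB ∩ CB ∥ AG]
   → G = (-16, 14)
3. D_x = 10  [line 9·x + 10·y + -10 = 0 ∩ |DB|² = 724]
4. D_y = -8  [line 9·x + 10·y + -10 = 0 ∩ |DB|² = 724]
   → D = (10, -8)
5. E_x = -22/3  [DG · EF = -580/3 ∩ 2·signedArea(EBG) = 28/3]
6. E_y = 20/3  [DG · EF = -580/3 ∩ 2·signedArea(EBG) = 28/3]
   → E = (-22/3, 20/3)

D = (10, -8)
E = (-22/3, 20/3)
G = (-16, 14)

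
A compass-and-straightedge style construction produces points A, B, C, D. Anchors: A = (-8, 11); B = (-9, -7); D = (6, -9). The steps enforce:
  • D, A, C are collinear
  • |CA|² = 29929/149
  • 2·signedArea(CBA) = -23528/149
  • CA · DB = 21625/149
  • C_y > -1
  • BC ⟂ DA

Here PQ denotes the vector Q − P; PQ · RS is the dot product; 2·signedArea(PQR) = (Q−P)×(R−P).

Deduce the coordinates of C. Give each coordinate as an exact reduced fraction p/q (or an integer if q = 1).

C = (19/149, -91/149)

1. C_x = 19/149  [D, A, C are collinear ∩ BC ⟂ DA]
2. C_y = -91/149  [D, A, C are collinear ∩ BC ⟂ DA]
   → C = (19/149, -91/149)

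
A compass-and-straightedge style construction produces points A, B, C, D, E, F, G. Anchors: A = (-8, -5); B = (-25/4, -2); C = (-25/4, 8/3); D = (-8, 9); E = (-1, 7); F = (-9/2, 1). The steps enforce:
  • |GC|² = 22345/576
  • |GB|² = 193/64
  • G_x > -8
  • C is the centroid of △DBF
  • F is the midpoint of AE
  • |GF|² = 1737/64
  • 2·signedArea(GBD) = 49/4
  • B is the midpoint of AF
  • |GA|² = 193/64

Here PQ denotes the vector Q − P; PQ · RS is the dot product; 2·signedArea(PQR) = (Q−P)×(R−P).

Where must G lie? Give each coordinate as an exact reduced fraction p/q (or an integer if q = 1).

G = (-57/8, -7/2)

1. G_x = -57/8  [line -11·x + -7/4·y + -169/2 = 0 ∩ |GF|² = 1737/64]
2. G_y = -7/2  [line -11·x + -7/4·y + -169/2 = 0 ∩ |GF|² = 1737/64]
   → G = (-57/8, -7/2)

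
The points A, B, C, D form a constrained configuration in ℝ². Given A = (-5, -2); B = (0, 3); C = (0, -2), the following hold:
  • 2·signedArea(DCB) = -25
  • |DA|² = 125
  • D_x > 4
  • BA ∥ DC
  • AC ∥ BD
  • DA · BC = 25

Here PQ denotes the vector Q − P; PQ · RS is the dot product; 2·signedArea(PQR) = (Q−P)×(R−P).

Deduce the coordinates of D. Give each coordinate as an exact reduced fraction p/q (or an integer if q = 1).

D = (5, 3)

1. D_x = 5  [BA ∥ DC ∩ AC ∥ BD]
2. D_y = 3  [BA ∥ DC ∩ AC ∥ BD]
   → D = (5, 3)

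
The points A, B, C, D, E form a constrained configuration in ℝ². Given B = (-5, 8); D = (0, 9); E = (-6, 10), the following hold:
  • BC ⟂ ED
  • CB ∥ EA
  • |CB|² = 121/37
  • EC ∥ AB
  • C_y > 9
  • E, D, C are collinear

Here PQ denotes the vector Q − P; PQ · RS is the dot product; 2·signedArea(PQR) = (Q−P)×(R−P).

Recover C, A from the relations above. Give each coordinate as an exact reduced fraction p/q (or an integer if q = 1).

1. C_x = -174/37  [E, D, C are collinear ∩ BC ⟂ ED]
2. C_y = 362/37  [E, D, C are collinear ∩ BC ⟂ ED]
   → C = (-174/37, 362/37)
3. A_x = -233/37  [EC ∥ AB ∩ CB ∥ EA]
4. A_y = 304/37  [EC ∥ AB ∩ CB ∥ EA]
   → A = (-233/37, 304/37)

A = (-233/37, 304/37)
C = (-174/37, 362/37)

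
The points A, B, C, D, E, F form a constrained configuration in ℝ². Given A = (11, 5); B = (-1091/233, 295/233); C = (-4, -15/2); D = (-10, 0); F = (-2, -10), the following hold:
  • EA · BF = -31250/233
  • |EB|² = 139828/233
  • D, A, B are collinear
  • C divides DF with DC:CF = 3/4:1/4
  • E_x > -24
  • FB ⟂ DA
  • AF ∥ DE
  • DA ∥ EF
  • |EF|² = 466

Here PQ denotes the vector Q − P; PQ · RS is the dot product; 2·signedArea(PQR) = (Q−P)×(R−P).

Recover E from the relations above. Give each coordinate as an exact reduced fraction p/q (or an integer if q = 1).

E = (-23, -15)

1. E_x = -23  [DA ∥ EF ∩ AF ∥ DE]
2. E_y = -15  [DA ∥ EF ∩ AF ∥ DE]
   → E = (-23, -15)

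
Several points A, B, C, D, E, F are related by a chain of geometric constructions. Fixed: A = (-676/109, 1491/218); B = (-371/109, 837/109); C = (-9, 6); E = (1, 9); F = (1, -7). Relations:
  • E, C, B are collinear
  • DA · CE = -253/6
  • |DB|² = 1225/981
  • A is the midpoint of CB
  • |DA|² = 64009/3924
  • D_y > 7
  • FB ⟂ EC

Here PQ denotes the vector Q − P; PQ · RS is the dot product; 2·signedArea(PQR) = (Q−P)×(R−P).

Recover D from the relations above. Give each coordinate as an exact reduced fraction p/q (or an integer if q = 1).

D = (-7/3, 8)

1. D_x = -7/3  [line -10·x + -3·y + 2/3 = 0 ∩ |DA|² = 64009/3924]
2. D_y = 8  [line -10·x + -3·y + 2/3 = 0 ∩ |DA|² = 64009/3924]
   → D = (-7/3, 8)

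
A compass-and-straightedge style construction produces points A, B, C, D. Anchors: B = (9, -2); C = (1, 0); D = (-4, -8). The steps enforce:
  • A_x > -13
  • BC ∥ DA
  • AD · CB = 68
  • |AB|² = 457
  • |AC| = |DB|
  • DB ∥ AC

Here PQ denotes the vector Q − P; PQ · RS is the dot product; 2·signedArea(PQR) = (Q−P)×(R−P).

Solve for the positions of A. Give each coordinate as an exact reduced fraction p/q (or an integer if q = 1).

1. A_x = -12  [DB ∥ AC ∩ BC ∥ DA]
2. A_y = -6  [DB ∥ AC ∩ BC ∥ DA]
   → A = (-12, -6)

A = (-12, -6)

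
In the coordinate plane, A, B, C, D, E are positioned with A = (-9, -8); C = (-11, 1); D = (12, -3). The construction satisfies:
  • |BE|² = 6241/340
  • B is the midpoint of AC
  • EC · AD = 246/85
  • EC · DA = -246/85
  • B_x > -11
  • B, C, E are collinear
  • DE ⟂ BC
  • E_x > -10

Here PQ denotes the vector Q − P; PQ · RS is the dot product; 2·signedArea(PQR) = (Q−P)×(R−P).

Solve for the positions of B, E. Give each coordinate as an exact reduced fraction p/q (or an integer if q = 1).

1. B_x = -10  [B is the midpoint of AC]
2. B_y = -7/2  [B is the midpoint of AC]
   → B = (-10, -7/2)
3. E_x = -771/85  [B, C, E are collinear ∩ DE ⟂ BC]
4. E_y = -653/85  [B, C, E are collinear ∩ DE ⟂ BC]
   → E = (-771/85, -653/85)

B = (-10, -7/2)
E = (-771/85, -653/85)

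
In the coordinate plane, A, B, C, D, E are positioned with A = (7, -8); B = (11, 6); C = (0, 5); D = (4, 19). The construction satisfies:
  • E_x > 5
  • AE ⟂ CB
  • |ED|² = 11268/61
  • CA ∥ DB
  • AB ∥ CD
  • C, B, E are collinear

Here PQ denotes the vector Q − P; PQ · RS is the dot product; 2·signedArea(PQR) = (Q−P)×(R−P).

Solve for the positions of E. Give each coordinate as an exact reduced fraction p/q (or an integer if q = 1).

E = (352/61, 337/61)

1. E_x = 352/61  [C, B, E are collinear ∩ AE ⟂ CB]
2. E_y = 337/61  [C, B, E are collinear ∩ AE ⟂ CB]
   → E = (352/61, 337/61)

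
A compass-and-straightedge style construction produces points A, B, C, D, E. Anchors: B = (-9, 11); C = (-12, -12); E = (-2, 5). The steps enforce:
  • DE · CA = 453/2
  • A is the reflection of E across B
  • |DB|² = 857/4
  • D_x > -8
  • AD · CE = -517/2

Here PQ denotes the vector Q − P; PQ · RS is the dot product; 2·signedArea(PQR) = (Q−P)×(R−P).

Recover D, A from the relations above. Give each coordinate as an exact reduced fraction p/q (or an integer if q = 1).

A = (-16, 17)
D = (-7, -7/2)

1. A_x = -16  [A is the reflection of E across B]
2. A_y = 17  [A is the reflection of E across B]
   → A = (-16, 17)
3. D_x = -7  [DE · CA = 453/2 ∩ AD · CE = -517/2]
4. D_y = -7/2  [DE · CA = 453/2 ∩ AD · CE = -517/2]
   → D = (-7, -7/2)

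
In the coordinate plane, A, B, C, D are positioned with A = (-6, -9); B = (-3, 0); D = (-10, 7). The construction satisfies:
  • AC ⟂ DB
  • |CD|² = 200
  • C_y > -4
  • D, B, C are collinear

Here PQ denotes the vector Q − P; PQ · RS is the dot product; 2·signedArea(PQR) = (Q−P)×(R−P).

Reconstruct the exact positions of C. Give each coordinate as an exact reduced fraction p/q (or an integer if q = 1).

1. C_x = 0  [D, B, C are collinear ∩ AC ⟂ DB]
2. C_y = -3  [D, B, C are collinear ∩ AC ⟂ DB]
   → C = (0, -3)

C = (0, -3)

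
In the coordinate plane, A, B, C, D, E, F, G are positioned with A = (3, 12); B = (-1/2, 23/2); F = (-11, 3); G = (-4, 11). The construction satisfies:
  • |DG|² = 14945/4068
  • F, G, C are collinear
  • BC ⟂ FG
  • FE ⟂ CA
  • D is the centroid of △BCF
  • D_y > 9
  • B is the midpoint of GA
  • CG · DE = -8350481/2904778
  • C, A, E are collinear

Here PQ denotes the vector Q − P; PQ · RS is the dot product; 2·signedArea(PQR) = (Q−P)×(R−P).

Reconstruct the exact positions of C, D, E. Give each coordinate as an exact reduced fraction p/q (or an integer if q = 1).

C = (-505/226, 1471/113)
D = (-1552/339, 2073/226)
E = (-12786869/1452389, 20761828/1452389)

1. C_x = -505/226  [F, G, C are collinear ∩ BC ⟂ FG]
2. C_y = 1471/113  [F, G, C are collinear ∩ BC ⟂ FG]
   → C = (-505/226, 1471/113)
3. D_x = -1552/339  [D is the centroid of △BCF]
4. D_y = 2073/226  [D is the centroid of △BCF]
   → D = (-1552/339, 2073/226)
5. E_x = -12786869/1452389  [C, A, E are collinear ∩ FE ⟂ CA]
6. E_y = 20761828/1452389  [C, A, E are collinear ∩ FE ⟂ CA]
   → E = (-12786869/1452389, 20761828/1452389)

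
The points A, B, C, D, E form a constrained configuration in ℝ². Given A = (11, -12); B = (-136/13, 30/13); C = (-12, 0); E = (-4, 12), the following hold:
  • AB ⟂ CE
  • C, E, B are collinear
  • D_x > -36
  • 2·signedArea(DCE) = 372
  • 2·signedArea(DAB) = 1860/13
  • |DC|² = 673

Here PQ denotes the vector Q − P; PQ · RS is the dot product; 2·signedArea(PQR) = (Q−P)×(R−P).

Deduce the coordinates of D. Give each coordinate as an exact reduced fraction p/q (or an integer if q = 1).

1. D_x = -35  [2·signedArea(DCE) = 372 ∩ 2·signedArea(DAB) = 1860/13]
2. D_y = 12  [2·signedArea(DCE) = 372 ∩ 2·signedArea(DAB) = 1860/13]
   → D = (-35, 12)

D = (-35, 12)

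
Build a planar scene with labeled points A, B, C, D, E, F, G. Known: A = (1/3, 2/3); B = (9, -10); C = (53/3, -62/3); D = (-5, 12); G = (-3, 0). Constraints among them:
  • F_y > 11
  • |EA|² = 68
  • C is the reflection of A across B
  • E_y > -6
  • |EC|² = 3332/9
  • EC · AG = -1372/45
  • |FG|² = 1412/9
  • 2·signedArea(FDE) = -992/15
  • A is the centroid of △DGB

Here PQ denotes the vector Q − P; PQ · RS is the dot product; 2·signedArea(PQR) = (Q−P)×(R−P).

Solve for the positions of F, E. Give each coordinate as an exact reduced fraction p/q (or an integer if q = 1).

1. E_x = 83/15  [line 10/3·x + 2/3·y + -658/45 = 0 ∩ |EC|² = 3332/9]
2. E_y = -86/15  [line 10/3·x + 2/3·y + -658/45 = 0 ∩ |EC|² = 3332/9]
   → E = (83/15, -86/15)
3. F_x = -25/3  [line 266/15·x + 158/15·y + 142/5 = 0 ∩ |FG|² = 1412/9]
4. F_y = 34/3  [line 266/15·x + 158/15·y + 142/5 = 0 ∩ |FG|² = 1412/9]
   → F = (-25/3, 34/3)

E = (83/15, -86/15)
F = (-25/3, 34/3)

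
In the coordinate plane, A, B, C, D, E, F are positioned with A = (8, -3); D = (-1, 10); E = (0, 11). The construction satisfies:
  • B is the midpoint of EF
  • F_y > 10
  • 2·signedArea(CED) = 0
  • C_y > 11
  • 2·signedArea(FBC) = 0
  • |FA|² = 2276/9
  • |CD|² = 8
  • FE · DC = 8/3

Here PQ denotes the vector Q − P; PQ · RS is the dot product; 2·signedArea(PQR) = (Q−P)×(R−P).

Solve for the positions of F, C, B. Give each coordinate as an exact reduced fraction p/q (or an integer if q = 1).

1. C_x = 1  [line 1·x + -1·y + 11 = 0 ∩ |CD|² = 8]
2. C_y = 12  [line 1·x + -1·y + 11 = 0 ∩ |CD|² = 8]
   → C = (1, 12)
3. F_x = -2/3  [line -2·x + -2·y + 58/3 = 0 ∩ |FA|² = 2276/9]
4. F_y = 31/3  [line -2·x + -2·y + 58/3 = 0 ∩ |FA|² = 2276/9]
   → F = (-2/3, 31/3)
5. B_x = -1/3  [2·signedArea(FBC) = 0 ∩ B is the midpoint of EF]
6. B_y = 32/3  [2·signedArea(FBC) = 0 ∩ B is the midpoint of EF]
   → B = (-1/3, 32/3)

B = (-1/3, 32/3)
C = (1, 12)
F = (-2/3, 31/3)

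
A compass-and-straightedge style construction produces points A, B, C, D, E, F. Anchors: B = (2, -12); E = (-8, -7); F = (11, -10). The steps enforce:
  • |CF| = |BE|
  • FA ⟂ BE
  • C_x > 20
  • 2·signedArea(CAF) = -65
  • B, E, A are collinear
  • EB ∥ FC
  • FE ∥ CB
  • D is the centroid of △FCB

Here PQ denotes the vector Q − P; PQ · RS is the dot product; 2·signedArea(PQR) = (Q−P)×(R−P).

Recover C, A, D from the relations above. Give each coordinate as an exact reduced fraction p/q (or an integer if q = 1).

A = (42/5, -76/5)
C = (21, -15)
D = (34/3, -37/3)

1. C_x = 21  [FE ∥ CB ∩ EB ∥ FC]
2. C_y = -15  [FE ∥ CB ∩ EB ∥ FC]
   → C = (21, -15)
3. A_x = 42/5  [B, E, A are collinear ∩ FA ⟂ BE]
4. A_y = -76/5  [B, E, A are collinear ∩ FA ⟂ BE]
   → A = (42/5, -76/5)
5. D_x = 34/3  [D is the centroid of △FCB]
6. D_y = -37/3  [D is the centroid of △FCB]
   → D = (34/3, -37/3)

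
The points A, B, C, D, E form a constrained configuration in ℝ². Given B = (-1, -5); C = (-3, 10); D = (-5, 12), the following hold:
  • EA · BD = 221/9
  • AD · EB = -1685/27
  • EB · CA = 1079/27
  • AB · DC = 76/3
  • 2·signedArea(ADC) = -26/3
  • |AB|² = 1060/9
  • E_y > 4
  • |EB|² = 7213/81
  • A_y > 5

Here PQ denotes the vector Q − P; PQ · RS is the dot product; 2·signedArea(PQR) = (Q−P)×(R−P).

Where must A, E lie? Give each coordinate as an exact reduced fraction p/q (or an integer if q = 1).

1. A_x = -3  [AB · DC = 76/3 ∩ 2·signedArea(ADC) = -26/3]
2. A_y = 17/3  [AB · DC = 76/3 ∩ 2·signedArea(ADC) = -26/3]
   → A = (-3, 17/3)
3. E_x = -3  [AD · EB = -1685/27 ∩ EA · BD = 221/9]
4. E_y = 38/9  [AD · EB = -1685/27 ∩ EA · BD = 221/9]
   → E = (-3, 38/9)

A = (-3, 17/3)
E = (-3, 38/9)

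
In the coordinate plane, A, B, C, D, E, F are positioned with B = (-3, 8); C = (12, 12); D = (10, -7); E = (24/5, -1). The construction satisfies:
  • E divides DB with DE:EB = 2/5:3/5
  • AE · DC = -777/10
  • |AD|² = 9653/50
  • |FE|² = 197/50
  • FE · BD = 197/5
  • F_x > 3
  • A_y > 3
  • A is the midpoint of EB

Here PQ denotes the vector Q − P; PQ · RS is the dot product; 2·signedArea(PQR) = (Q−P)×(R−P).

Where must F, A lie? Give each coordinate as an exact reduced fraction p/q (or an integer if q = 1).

A = (9/10, 7/2)
F = (7/2, 1/2)

1. F_x = 7/2  [line -13·x + 15·y + 38 = 0 ∩ |FE|² = 197/50]
2. F_y = 1/2  [line -13·x + 15·y + 38 = 0 ∩ |FE|² = 197/50]
   → F = (7/2, 1/2)
3. A_x = 9/10  [A is the midpoint of EB]
4. A_y = 7/2  [A is the midpoint of EB]
   → A = (9/10, 7/2)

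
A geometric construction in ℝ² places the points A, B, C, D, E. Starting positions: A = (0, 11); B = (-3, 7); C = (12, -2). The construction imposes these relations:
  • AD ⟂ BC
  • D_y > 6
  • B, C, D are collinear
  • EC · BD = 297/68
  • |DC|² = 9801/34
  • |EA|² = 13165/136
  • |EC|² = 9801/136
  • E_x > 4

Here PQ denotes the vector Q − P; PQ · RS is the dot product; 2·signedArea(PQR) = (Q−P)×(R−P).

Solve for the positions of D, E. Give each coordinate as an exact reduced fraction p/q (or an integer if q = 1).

1. D_x = -87/34  [B, C, D are collinear ∩ AD ⟂ BC]
2. D_y = 229/34  [B, C, D are collinear ∩ AD ⟂ BC]
   → D = (-87/34, 229/34)
3. E_x = 321/68  [line -15/34·x + 9/34·y + 99/68 = 0 ∩ |EC|² = 9801/136]
4. E_y = 161/68  [line -15/34·x + 9/34·y + 99/68 = 0 ∩ |EC|² = 9801/136]
   → E = (321/68, 161/68)

D = (-87/34, 229/34)
E = (321/68, 161/68)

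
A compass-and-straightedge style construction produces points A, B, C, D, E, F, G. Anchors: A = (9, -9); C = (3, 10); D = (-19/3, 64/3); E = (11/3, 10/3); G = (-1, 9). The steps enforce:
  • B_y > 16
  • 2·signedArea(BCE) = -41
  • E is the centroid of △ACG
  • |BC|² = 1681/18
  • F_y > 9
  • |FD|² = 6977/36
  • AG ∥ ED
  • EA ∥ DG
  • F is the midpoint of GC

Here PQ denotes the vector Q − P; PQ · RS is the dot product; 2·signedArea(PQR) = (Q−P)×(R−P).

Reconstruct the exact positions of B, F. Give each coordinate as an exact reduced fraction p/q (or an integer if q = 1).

B = (-23/6, 101/6)
F = (1, 19/2)

1. B_x = -23/6  [line 20/3·x + 2/3·y + 43/3 = 0 ∩ |BC|² = 1681/18]
2. B_y = 101/6  [line 20/3·x + 2/3·y + 43/3 = 0 ∩ |BC|² = 1681/18]
   → B = (-23/6, 101/6)
3. F_x = 1  [F is the midpoint of GC]
4. F_y = 19/2  [F is the midpoint of GC]
   → F = (1, 19/2)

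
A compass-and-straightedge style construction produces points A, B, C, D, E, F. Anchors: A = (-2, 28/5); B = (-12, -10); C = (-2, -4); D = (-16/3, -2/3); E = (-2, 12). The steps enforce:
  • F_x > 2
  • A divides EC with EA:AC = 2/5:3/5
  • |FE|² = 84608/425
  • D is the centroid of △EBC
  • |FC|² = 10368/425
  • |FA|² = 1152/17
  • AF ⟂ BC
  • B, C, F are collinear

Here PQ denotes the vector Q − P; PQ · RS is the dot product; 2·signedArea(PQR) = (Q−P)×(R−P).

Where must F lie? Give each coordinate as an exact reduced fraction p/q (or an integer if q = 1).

1. F_x = 38/17  [B, C, F are collinear ∩ AF ⟂ BC]
2. F_y = -124/85  [B, C, F are collinear ∩ AF ⟂ BC]
   → F = (38/17, -124/85)

F = (38/17, -124/85)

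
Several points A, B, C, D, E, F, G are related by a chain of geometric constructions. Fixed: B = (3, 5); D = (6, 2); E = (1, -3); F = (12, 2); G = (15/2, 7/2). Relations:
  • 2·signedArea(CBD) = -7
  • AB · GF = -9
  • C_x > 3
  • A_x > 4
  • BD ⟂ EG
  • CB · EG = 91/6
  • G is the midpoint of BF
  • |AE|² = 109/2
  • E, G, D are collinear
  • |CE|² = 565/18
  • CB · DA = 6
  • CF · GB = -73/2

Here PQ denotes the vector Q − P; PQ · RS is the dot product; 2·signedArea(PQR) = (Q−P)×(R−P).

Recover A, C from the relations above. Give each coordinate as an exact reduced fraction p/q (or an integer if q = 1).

A = (9/2, 7/2)
C = (23/6, 11/6)

1. A_x = 9/2  [line -9/2·x + 3/2·y + 15 = 0 ∩ |AE|² = 109/2]
2. A_y = 7/2  [line -9/2·x + 3/2·y + 15 = 0 ∩ |AE|² = 109/2]
   → A = (9/2, 7/2)
3. C_x = 23/6  [CB · EG = 91/6 ∩ CB · DA = 6]
4. C_y = 11/6  [CB · EG = 91/6 ∩ CB · DA = 6]
   → C = (23/6, 11/6)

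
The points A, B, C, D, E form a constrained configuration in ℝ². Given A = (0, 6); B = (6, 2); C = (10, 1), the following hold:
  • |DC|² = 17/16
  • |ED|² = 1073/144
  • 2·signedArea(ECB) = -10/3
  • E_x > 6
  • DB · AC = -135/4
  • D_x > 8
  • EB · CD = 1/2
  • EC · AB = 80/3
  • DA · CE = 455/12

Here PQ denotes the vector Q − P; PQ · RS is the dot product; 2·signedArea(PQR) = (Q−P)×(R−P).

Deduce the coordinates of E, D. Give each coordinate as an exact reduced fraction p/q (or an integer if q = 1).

1. E_x = 20/3  [2·signedArea(ECB) = -10/3 ∩ EC · AB = 80/3]
2. E_y = 8/3  [2·signedArea(ECB) = -10/3 ∩ EC · AB = 80/3]
   → E = (20/3, 8/3)
3. D_x = 9  [DA · CE = 455/12 ∩ EB · CD = 1/2]
4. D_y = 5/4  [DA · CE = 455/12 ∩ EB · CD = 1/2]
   → D = (9, 5/4)

D = (9, 5/4)
E = (20/3, 8/3)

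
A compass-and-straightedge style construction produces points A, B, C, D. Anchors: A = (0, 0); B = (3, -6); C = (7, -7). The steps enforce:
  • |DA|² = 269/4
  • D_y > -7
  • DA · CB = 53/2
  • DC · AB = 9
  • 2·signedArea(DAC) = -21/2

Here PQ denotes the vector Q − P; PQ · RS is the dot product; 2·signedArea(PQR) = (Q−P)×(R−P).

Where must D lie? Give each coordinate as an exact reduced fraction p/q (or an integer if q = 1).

1. D_x = 5  [DA · CB = 53/2 ∩ DC · AB = 9]
2. D_y = -13/2  [DA · CB = 53/2 ∩ DC · AB = 9]
   → D = (5, -13/2)

D = (5, -13/2)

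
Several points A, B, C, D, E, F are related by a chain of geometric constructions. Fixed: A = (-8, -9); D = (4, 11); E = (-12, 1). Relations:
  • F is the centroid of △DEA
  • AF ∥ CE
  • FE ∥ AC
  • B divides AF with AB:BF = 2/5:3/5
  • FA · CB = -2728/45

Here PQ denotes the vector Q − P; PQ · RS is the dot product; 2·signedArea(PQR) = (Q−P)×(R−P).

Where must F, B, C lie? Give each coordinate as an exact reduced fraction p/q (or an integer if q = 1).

B = (-104/15, -5)
C = (-44/3, -9)
F = (-16/3, 1)

1. F_x = -16/3  [F is the centroid of △DEA]
2. F_y = 1  [F is the centroid of △DEA]
   → F = (-16/3, 1)
3. B_x = -104/15  [B divides AF with AB:BF = 2/5:3/5]
4. B_y = -5  [B divides AF with AB:BF = 2/5:3/5]
   → B = (-104/15, -5)
5. C_x = -44/3  [AF ∥ CE ∩ FE ∥ AC]
6. C_y = -9  [AF ∥ CE ∩ FE ∥ AC]
   → C = (-44/3, -9)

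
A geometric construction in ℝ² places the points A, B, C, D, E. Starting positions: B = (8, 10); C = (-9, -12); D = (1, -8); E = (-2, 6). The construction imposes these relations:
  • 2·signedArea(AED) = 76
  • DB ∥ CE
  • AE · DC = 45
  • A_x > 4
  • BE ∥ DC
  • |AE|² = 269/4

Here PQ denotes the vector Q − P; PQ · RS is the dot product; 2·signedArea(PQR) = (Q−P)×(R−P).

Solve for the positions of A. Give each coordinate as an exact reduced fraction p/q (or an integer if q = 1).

1. A_x = 9/2  [2·signedArea(AED) = 76 ∩ AE · DC = 45]
2. A_y = 1  [2·signedArea(AED) = 76 ∩ AE · DC = 45]
   → A = (9/2, 1)

A = (9/2, 1)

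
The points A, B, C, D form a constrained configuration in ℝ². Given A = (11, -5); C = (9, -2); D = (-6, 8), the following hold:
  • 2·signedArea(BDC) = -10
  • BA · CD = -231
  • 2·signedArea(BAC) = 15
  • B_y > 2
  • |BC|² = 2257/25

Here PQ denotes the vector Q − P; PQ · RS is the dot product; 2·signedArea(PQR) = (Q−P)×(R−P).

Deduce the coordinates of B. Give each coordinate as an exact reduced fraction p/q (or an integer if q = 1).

B = (4/5, 14/5)

1. B_x = 4/5  [2·signedArea(BAC) = 15 ∩ 2·signedArea(BDC) = -10]
2. B_y = 14/5  [2·signedArea(BAC) = 15 ∩ 2·signedArea(BDC) = -10]
   → B = (4/5, 14/5)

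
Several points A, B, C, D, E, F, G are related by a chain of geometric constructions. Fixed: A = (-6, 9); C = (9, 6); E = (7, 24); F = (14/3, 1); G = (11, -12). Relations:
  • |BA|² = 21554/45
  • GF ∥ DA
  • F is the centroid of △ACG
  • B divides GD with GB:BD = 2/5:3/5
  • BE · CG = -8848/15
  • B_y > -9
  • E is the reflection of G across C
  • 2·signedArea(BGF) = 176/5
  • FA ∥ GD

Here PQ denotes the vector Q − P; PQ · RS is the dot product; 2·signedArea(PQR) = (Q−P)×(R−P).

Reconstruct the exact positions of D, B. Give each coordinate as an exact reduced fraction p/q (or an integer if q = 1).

1. D_x = 1/3  [GF ∥ DA ∩ FA ∥ GD]
2. D_y = -4  [GF ∥ DA ∩ FA ∥ GD]
   → D = (1/3, -4)
3. B_x = 101/15  [B divides GD with GB:BD = 2/5:3/5]
4. B_y = -44/5  [B divides GD with GB:BD = 2/5:3/5]
   → B = (101/15, -44/5)

B = (101/15, -44/5)
D = (1/3, -4)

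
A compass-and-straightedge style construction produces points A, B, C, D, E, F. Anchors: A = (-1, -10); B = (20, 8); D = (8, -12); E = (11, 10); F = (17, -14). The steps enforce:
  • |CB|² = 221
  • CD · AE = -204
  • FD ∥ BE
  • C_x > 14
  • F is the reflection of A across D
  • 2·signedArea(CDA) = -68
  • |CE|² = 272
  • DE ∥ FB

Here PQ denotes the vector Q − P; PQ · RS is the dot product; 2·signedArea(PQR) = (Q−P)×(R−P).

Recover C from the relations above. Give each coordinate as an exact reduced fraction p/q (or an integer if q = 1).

1. C_x = 15  [CD · AE = -204 ∩ 2·signedArea(CDA) = -68]
2. C_y = -6  [CD · AE = -204 ∩ 2·signedArea(CDA) = -68]
   → C = (15, -6)

C = (15, -6)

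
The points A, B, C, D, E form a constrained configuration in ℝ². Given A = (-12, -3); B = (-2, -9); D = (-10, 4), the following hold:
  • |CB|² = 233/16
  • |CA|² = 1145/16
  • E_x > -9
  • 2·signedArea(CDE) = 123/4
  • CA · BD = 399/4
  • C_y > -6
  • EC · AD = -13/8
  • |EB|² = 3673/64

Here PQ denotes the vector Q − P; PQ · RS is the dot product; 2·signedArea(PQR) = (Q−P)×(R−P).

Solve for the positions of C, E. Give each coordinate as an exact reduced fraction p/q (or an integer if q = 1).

C = (-4, -23/4)
E = (-8, -35/8)

1. C_x = -4  [line 8·x + -13·y + -171/4 = 0 ∩ |CA|² = 1145/16]
2. C_y = -23/4  [line 8·x + -13·y + -171/4 = 0 ∩ |CA|² = 1145/16]
   → C = (-4, -23/4)
3. E_x = -8  [EC · AD = -13/8 ∩ 2·signedArea(CDE) = 123/4]
4. E_y = -35/8  [EC · AD = -13/8 ∩ 2·signedArea(CDE) = 123/4]
   → E = (-8, -35/8)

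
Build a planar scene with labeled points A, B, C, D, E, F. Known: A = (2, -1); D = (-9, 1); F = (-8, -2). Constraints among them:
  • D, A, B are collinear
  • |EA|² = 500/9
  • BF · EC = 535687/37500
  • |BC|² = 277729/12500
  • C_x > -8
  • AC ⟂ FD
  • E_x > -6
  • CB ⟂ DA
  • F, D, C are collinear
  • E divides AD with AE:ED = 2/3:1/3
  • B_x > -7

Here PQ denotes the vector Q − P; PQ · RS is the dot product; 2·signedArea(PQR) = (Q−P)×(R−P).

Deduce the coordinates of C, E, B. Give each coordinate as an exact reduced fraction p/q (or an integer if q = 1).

B = (-8071/1250, 336/625)
C = (-73/10, -41/10)
E = (-16/3, 1/3)

1. C_x = -73/10  [F, D, C are collinear ∩ AC ⟂ FD]
2. C_y = -41/10  [F, D, C are collinear ∩ AC ⟂ FD]
   → C = (-73/10, -41/10)
3. E_x = -16/3  [E divides AD with AE:ED = 2/3:1/3]
4. E_y = 1/3  [E divides AD with AE:ED = 2/3:1/3]
   → E = (-16/3, 1/3)
5. B_x = -8071/1250  [D, A, B are collinear ∩ CB ⟂ DA]
6. B_y = 336/625  [D, A, B are collinear ∩ CB ⟂ DA]
   → B = (-8071/1250, 336/625)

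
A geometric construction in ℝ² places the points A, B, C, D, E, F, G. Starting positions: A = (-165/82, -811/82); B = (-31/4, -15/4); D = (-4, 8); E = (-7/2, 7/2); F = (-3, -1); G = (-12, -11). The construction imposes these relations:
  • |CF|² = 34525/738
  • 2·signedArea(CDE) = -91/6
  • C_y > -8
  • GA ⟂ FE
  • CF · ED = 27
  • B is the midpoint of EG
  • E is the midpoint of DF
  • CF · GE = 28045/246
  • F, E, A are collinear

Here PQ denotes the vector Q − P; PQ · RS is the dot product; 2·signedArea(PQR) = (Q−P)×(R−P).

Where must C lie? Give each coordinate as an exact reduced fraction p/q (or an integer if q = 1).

C = (-465/82, -1795/246)

1. C_x = -465/82  [2·signedArea(CDE) = -91/6 ∩ CF · ED = 27]
2. C_y = -1795/246  [2·signedArea(CDE) = -91/6 ∩ CF · ED = 27]
   → C = (-465/82, -1795/246)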